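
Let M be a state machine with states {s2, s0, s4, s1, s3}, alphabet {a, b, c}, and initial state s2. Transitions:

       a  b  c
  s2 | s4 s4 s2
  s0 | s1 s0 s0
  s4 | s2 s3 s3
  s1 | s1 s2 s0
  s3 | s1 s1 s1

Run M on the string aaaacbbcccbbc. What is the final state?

s0

s2 → s4 → s2 → s4 → s2 → s2 → s4 → s3 → s1 → s0 → s0 → s0 → s0 → s0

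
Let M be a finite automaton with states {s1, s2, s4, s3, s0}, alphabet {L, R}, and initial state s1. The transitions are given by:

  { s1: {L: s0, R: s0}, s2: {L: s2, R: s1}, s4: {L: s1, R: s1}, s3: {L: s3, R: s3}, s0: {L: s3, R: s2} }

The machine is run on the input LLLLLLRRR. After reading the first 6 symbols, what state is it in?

Trace: s1 -L-> s0 -L-> s3 -L-> s3 -L-> s3 -L-> s3 -L-> s3
After 6 symbols: s3.

s3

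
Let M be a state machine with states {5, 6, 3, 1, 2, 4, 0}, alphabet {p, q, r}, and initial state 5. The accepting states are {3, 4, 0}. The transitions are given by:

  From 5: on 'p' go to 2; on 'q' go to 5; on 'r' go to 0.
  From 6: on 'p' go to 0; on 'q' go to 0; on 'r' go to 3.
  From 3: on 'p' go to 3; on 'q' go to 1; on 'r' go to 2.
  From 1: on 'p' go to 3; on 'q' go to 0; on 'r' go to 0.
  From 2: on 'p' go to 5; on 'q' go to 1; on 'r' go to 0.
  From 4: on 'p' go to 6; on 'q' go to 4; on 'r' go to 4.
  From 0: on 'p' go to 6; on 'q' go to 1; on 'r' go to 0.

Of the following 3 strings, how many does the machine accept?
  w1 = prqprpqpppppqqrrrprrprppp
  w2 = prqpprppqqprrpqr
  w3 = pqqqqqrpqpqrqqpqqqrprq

w1: Trace: 5 -p-> 2 -r-> 0 -q-> 1 -p-> 3 -r-> 2 -p-> 5 -q-> 5 -p-> 2 -p-> 5 -p-> 2 -p-> 5 -p-> 2 -q-> 1 -q-> 0 -r-> 0 -r-> 0 -r-> 0 -p-> 6 -r-> 3 -r-> 2 -p-> 5 -r-> 0 -p-> 6 -p-> 0 -p-> 6  → end 6, rejected
w2: Trace: 5 -p-> 2 -r-> 0 -q-> 1 -p-> 3 -p-> 3 -r-> 2 -p-> 5 -p-> 2 -q-> 1 -q-> 0 -p-> 6 -r-> 3 -r-> 2 -p-> 5 -q-> 5 -r-> 0  → end 0, accepted
w3: Trace: 5 -p-> 2 -q-> 1 -q-> 0 -q-> 1 -q-> 0 -q-> 1 -r-> 0 -p-> 6 -q-> 0 -p-> 6 -q-> 0 -r-> 0 -q-> 1 -q-> 0 -p-> 6 -q-> 0 -q-> 1 -q-> 0 -r-> 0 -p-> 6 -r-> 3 -q-> 1  → end 1, rejected

1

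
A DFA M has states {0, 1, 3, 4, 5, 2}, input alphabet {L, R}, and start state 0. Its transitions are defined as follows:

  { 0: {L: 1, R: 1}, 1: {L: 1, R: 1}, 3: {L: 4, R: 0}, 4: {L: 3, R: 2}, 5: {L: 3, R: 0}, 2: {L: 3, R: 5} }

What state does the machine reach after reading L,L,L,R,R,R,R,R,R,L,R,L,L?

1

Trace: 0 -L-> 1 -L-> 1 -L-> 1 -R-> 1 -R-> 1 -R-> 1 -R-> 1 -R-> 1 -R-> 1 -L-> 1 -R-> 1 -L-> 1 -L-> 1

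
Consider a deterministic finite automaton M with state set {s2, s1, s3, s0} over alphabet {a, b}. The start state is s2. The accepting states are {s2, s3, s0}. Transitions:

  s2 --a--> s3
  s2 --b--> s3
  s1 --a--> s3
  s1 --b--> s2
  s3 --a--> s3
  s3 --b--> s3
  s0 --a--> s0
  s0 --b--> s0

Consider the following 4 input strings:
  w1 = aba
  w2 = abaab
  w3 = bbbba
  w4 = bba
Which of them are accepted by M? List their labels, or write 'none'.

w1: Trace: s2 -a-> s3 -b-> s3 -a-> s3  → end s3, accepted
w2: Trace: s2 -a-> s3 -b-> s3 -a-> s3 -a-> s3 -b-> s3  → end s3, accepted
w3: Trace: s2 -b-> s3 -b-> s3 -b-> s3 -b-> s3 -a-> s3  → end s3, accepted
w4: Trace: s2 -b-> s3 -b-> s3 -a-> s3  → end s3, accepted

w1, w2, w3, w4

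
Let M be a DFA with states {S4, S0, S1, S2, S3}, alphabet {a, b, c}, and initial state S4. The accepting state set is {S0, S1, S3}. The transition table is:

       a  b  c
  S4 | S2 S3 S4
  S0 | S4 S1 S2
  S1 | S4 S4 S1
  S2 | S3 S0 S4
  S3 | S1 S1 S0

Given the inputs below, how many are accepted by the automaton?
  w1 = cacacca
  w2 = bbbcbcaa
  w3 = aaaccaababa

1

w1: S4 → S4 → S2 → S4 → S2 → S4 → S4 → S2  → end S2, rejected
w2: S4 → S3 → S1 → S4 → S4 → S3 → S0 → S4 → S2  → end S2, rejected
w3: S4 → S2 → S3 → S1 → S1 → S1 → S4 → S2 → S0 → S4 → S3 → S1  → end S1, accepted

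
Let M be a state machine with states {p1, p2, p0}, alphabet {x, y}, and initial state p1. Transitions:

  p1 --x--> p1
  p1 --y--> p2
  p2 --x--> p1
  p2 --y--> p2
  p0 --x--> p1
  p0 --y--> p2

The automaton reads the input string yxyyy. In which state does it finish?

p2

Trace: p1 -y-> p2 -x-> p1 -y-> p2 -y-> p2 -y-> p2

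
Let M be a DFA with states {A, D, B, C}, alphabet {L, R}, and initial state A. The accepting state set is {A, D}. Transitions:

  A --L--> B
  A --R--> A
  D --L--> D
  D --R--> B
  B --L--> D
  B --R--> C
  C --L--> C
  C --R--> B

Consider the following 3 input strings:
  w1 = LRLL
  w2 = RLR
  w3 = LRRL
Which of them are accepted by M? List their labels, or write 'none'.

w3

w1: Trace: A -L-> B -R-> C -L-> C -L-> C  → end C, rejected
w2: Trace: A -R-> A -L-> B -R-> C  → end C, rejected
w3: Trace: A -L-> B -R-> C -R-> B -L-> D  → end D, accepted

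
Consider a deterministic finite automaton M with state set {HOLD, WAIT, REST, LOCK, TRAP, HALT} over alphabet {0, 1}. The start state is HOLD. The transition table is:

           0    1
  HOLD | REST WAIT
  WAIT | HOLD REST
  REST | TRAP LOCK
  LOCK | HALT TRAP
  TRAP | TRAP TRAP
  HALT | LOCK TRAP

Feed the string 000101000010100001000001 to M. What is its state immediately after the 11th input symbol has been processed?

Trace: HOLD -0-> REST -0-> TRAP -0-> TRAP -1-> TRAP -0-> TRAP -1-> TRAP -0-> TRAP -0-> TRAP -0-> TRAP -0-> TRAP -1-> TRAP
After 11 symbols: TRAP.

TRAP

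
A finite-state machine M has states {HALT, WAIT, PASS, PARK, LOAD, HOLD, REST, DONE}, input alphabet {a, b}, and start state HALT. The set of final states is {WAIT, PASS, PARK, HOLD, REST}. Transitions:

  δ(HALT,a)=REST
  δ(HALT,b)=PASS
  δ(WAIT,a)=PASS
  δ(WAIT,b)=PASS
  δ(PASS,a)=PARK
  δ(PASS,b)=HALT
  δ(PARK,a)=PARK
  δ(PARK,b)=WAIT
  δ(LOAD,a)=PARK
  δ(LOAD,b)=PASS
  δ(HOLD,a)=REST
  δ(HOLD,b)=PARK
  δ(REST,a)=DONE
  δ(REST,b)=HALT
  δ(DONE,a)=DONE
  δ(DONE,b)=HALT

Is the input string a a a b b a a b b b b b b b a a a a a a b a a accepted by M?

start at HALT
read 'a': HALT → REST
read 'a': REST → DONE
read 'a': DONE → DONE
read 'b': DONE → HALT
read 'b': HALT → PASS
read 'a': PASS → PARK
read 'a': PARK → PARK
read 'b': PARK → WAIT
read 'b': WAIT → PASS
read 'b': PASS → HALT
read 'b': HALT → PASS
read 'b': PASS → HALT
read 'b': HALT → PASS
read 'b': PASS → HALT
read 'a': HALT → REST
read 'a': REST → DONE
read 'a': DONE → DONE
read 'a': DONE → DONE
read 'a': DONE → DONE
read 'a': DONE → DONE
read 'b': DONE → HALT
read 'a': HALT → REST
read 'a': REST → DONE
End state DONE is not accepting.

No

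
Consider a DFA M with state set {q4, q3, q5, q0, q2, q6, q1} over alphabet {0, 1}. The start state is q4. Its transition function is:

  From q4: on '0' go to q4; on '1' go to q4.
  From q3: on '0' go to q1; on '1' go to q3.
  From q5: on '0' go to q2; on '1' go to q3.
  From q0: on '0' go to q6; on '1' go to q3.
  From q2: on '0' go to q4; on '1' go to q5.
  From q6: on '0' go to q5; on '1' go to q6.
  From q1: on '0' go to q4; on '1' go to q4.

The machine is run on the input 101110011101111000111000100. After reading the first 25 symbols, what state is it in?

q4

start at q4
read '1': q4 → q4
read '0': q4 → q4
read '1': q4 → q4
read '1': q4 → q4
read '1': q4 → q4
read '0': q4 → q4
read '0': q4 → q4
read '1': q4 → q4
read '1': q4 → q4
read '1': q4 → q4
read '0': q4 → q4
read '1': q4 → q4
read '1': q4 → q4
read '1': q4 → q4
read '1': q4 → q4
read '0': q4 → q4
read '0': q4 → q4
read '0': q4 → q4
read '1': q4 → q4
read '1': q4 → q4
read '1': q4 → q4
read '0': q4 → q4
read '0': q4 → q4
read '0': q4 → q4
read '1': q4 → q4
After 25 symbols: q4.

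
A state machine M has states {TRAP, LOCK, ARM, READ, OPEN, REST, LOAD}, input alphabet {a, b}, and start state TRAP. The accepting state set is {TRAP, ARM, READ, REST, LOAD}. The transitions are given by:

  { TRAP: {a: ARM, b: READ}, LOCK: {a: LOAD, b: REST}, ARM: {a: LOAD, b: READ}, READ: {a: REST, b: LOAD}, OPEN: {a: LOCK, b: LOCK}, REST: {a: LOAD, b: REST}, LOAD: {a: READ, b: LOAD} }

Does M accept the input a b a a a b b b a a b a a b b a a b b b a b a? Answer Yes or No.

Yes

start at TRAP
read 'a': TRAP → ARM
read 'b': ARM → READ
read 'a': READ → REST
read 'a': REST → LOAD
read 'a': LOAD → READ
read 'b': READ → LOAD
read 'b': LOAD → LOAD
read 'b': LOAD → LOAD
read 'a': LOAD → READ
read 'a': READ → REST
read 'b': REST → REST
read 'a': REST → LOAD
read 'a': LOAD → READ
read 'b': READ → LOAD
read 'b': LOAD → LOAD
read 'a': LOAD → READ
read 'a': READ → REST
read 'b': REST → REST
read 'b': REST → REST
read 'b': REST → REST
read 'a': REST → LOAD
read 'b': LOAD → LOAD
read 'a': LOAD → READ
End state READ is accepting.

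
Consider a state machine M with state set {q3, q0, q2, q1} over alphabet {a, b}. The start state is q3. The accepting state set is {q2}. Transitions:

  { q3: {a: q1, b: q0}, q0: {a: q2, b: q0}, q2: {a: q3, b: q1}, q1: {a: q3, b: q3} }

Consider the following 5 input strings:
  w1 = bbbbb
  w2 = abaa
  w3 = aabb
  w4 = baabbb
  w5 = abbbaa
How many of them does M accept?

0

w1:
  start at q3
  read 'b': q3 → q0
  read 'b': q0 → q0
  read 'b': q0 → q0
  read 'b': q0 → q0
  read 'b': q0 → q0
  end q0, rejected
w2:
  start at q3
  read 'a': q3 → q1
  read 'b': q1 → q3
  read 'a': q3 → q1
  read 'a': q1 → q3
  end q3, rejected
w3:
  start at q3
  read 'a': q3 → q1
  read 'a': q1 → q3
  read 'b': q3 → q0
  read 'b': q0 → q0
  end q0, rejected
w4:
  start at q3
  read 'b': q3 → q0
  read 'a': q0 → q2
  read 'a': q2 → q3
  read 'b': q3 → q0
  read 'b': q0 → q0
  read 'b': q0 → q0
  end q0, rejected
w5:
  start at q3
  read 'a': q3 → q1
  read 'b': q1 → q3
  read 'b': q3 → q0
  read 'b': q0 → q0
  read 'a': q0 → q2
  read 'a': q2 → q3
  end q3, rejected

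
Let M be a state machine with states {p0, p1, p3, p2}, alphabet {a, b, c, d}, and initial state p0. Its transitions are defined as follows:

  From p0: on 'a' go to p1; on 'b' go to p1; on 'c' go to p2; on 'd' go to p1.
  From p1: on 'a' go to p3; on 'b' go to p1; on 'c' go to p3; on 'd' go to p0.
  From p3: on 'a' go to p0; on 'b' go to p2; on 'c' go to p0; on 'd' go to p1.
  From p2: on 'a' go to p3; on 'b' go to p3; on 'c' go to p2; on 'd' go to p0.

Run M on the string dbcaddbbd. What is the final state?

p0

start at p0
read 'd': p0 → p1
read 'b': p1 → p1
read 'c': p1 → p3
read 'a': p3 → p0
read 'd': p0 → p1
read 'd': p1 → p0
read 'b': p0 → p1
read 'b': p1 → p1
read 'd': p1 → p0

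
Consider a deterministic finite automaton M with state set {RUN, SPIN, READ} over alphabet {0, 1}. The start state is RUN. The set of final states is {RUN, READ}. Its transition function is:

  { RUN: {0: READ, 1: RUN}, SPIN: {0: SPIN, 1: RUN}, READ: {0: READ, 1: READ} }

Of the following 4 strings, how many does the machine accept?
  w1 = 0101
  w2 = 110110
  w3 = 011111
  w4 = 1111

w1: Trace: RUN -0-> READ -1-> READ -0-> READ -1-> READ  → end READ, accepted
w2: Trace: RUN -1-> RUN -1-> RUN -0-> READ -1-> READ -1-> READ -0-> READ  → end READ, accepted
w3: Trace: RUN -0-> READ -1-> READ -1-> READ -1-> READ -1-> READ -1-> READ  → end READ, accepted
w4: Trace: RUN -1-> RUN -1-> RUN -1-> RUN -1-> RUN  → end RUN, accepted

4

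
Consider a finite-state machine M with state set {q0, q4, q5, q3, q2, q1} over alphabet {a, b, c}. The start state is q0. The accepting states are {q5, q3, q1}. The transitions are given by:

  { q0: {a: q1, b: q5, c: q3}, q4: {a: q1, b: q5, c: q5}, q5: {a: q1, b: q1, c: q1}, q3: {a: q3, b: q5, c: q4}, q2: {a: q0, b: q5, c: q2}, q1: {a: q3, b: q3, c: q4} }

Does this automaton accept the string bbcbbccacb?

Yes

start at q0
read 'b': q0 → q5
read 'b': q5 → q1
read 'c': q1 → q4
read 'b': q4 → q5
read 'b': q5 → q1
read 'c': q1 → q4
read 'c': q4 → q5
read 'a': q5 → q1
read 'c': q1 → q4
read 'b': q4 → q5
End state q5 is accepting.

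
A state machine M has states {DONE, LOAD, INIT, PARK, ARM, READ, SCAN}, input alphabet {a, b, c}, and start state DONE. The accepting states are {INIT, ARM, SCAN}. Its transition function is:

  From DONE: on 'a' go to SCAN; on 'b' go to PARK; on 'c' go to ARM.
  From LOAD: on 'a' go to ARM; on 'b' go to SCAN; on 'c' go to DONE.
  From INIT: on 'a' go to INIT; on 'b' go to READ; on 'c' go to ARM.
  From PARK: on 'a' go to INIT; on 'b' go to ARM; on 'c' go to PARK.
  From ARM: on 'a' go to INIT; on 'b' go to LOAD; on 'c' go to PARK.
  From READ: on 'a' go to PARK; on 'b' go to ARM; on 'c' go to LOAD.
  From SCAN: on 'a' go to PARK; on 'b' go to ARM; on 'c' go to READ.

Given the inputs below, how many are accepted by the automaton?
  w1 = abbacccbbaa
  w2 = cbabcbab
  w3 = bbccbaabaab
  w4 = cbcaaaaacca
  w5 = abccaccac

3

w1: DONE → SCAN → ARM → LOAD → ARM → PARK → PARK → PARK → ARM → LOAD → ARM → INIT  → end INIT, accepted
w2: DONE → ARM → LOAD → ARM → LOAD → DONE → PARK → INIT → READ  → end READ, rejected
w3: DONE → PARK → ARM → PARK → PARK → ARM → INIT → INIT → READ → PARK → INIT → READ  → end READ, rejected
w4: DONE → ARM → LOAD → DONE → SCAN → PARK → INIT → INIT → INIT → ARM → PARK → INIT  → end INIT, accepted
w5: DONE → SCAN → ARM → PARK → PARK → INIT → ARM → PARK → INIT → ARM  → end ARM, accepted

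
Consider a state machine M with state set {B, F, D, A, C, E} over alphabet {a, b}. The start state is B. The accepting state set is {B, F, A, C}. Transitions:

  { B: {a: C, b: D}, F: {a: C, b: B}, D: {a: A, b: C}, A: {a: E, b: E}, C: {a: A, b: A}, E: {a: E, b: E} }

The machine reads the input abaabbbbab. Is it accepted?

start at B
read 'a': B → C
read 'b': C → A
read 'a': A → E
read 'a': E → E
read 'b': E → E
read 'b': E → E
read 'b': E → E
read 'b': E → E
read 'a': E → E
read 'b': E → E
End state E is not accepting.

No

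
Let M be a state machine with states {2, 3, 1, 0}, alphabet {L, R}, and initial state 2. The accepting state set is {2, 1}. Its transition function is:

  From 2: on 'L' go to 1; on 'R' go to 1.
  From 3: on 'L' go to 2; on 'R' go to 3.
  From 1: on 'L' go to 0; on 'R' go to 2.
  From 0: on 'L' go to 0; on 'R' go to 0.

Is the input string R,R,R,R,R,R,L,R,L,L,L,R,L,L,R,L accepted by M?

start at 2
read 'R': 2 → 1
read 'R': 1 → 2
read 'R': 2 → 1
read 'R': 1 → 2
read 'R': 2 → 1
read 'R': 1 → 2
read 'L': 2 → 1
read 'R': 1 → 2
read 'L': 2 → 1
read 'L': 1 → 0
read 'L': 0 → 0
read 'R': 0 → 0
read 'L': 0 → 0
read 'L': 0 → 0
read 'R': 0 → 0
read 'L': 0 → 0
End state 0 is not accepting.

No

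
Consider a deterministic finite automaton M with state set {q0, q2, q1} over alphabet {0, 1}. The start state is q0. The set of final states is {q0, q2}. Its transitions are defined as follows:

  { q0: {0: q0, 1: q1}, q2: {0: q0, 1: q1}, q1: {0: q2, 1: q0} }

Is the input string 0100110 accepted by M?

Yes

start at q0
read '0': q0 → q0
read '1': q0 → q1
read '0': q1 → q2
read '0': q2 → q0
read '1': q0 → q1
read '1': q1 → q0
read '0': q0 → q0
End state q0 is accepting.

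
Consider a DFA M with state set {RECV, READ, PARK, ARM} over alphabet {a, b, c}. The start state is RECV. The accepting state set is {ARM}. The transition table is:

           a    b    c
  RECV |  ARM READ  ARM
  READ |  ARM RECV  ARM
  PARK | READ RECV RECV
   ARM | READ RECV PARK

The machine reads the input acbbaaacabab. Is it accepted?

Trace: RECV -a-> ARM -c-> PARK -b-> RECV -b-> READ -a-> ARM -a-> READ -a-> ARM -c-> PARK -a-> READ -b-> RECV -a-> ARM -b-> RECV
End state RECV is not accepting.

No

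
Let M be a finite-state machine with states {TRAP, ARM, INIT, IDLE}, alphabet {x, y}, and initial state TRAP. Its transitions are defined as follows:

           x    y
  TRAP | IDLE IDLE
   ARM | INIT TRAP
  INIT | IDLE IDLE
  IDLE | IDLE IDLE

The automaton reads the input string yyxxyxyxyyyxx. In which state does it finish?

IDLE

TRAP → IDLE → IDLE → IDLE → IDLE → IDLE → IDLE → IDLE → IDLE → IDLE → IDLE → IDLE → IDLE → IDLE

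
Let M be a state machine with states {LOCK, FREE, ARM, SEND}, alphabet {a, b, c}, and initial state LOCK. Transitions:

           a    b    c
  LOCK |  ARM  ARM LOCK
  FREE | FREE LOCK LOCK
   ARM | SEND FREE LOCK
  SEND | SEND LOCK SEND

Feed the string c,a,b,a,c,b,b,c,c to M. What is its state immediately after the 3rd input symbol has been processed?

FREE

LOCK → LOCK → ARM → FREE
After 3 symbols: FREE.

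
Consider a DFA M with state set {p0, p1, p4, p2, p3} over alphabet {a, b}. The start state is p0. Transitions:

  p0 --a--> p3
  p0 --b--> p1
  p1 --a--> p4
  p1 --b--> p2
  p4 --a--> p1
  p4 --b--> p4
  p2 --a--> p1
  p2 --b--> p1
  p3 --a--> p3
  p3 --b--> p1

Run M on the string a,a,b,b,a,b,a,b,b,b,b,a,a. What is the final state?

p1

p0 → p3 → p3 → p1 → p2 → p1 → p2 → p1 → p2 → p1 → p2 → p1 → p4 → p1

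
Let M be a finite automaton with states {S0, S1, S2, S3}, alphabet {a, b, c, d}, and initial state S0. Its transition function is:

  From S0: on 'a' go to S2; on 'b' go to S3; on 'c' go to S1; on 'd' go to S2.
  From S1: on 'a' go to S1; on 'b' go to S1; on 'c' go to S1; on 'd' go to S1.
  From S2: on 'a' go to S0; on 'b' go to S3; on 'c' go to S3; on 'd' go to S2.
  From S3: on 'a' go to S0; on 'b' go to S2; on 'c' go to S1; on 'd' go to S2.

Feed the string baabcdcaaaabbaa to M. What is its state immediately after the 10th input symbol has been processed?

S1

S0 → S3 → S0 → S2 → S3 → S1 → S1 → S1 → S1 → S1 → S1
After 10 symbols: S1.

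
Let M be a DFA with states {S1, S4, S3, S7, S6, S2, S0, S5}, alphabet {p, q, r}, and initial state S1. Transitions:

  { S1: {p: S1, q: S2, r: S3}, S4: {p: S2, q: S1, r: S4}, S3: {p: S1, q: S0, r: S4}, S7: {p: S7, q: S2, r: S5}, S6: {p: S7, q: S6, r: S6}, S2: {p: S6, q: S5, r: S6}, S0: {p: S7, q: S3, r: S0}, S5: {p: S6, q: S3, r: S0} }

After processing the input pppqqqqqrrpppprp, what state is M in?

Trace: S1 -p-> S1 -p-> S1 -p-> S1 -q-> S2 -q-> S5 -q-> S3 -q-> S0 -q-> S3 -r-> S4 -r-> S4 -p-> S2 -p-> S6 -p-> S7 -p-> S7 -r-> S5 -p-> S6

S6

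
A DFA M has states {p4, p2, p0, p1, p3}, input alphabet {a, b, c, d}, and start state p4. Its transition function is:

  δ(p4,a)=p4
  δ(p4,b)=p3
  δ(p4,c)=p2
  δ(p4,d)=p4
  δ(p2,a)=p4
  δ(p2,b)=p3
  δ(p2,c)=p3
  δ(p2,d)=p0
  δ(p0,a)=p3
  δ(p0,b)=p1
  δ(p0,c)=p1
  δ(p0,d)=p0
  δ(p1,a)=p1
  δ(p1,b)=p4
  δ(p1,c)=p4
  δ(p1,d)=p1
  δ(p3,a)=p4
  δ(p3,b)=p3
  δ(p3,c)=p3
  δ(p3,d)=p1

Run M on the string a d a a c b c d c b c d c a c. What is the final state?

Trace: p4 -a-> p4 -d-> p4 -a-> p4 -a-> p4 -c-> p2 -b-> p3 -c-> p3 -d-> p1 -c-> p4 -b-> p3 -c-> p3 -d-> p1 -c-> p4 -a-> p4 -c-> p2

p2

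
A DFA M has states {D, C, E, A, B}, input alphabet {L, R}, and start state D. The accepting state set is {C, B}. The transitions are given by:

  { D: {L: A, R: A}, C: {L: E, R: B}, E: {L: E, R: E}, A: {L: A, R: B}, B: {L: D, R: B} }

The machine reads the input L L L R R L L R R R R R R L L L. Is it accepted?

D → A → A → A → B → B → D → A → B → B → B → B → B → B → D → A → A
End state A is not accepting.

No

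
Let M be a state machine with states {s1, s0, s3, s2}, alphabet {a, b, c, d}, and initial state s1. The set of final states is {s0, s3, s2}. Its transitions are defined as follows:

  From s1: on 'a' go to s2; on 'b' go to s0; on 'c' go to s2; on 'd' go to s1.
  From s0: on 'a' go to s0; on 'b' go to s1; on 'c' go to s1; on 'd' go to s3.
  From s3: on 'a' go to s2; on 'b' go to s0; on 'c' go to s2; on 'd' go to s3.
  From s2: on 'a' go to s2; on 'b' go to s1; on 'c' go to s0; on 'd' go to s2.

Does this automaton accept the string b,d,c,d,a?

Yes

Trace: s1 -b-> s0 -d-> s3 -c-> s2 -d-> s2 -a-> s2
End state s2 is accepting.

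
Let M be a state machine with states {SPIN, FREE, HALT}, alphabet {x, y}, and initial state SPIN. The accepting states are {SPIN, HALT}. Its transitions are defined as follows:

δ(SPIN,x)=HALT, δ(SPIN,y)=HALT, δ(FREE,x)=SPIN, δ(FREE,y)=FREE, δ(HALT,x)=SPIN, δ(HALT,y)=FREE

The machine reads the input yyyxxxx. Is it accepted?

SPIN → HALT → FREE → FREE → SPIN → HALT → SPIN → HALT
End state HALT is accepting.

Yes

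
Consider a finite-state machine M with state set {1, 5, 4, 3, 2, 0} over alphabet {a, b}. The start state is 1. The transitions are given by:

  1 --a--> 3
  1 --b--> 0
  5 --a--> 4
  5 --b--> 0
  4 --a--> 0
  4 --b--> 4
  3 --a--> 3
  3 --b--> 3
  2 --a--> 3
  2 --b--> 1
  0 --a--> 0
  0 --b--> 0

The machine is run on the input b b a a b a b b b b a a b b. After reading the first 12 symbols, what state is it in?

1 → 0 → 0 → 0 → 0 → 0 → 0 → 0 → 0 → 0 → 0 → 0 → 0
After 12 symbols: 0.

0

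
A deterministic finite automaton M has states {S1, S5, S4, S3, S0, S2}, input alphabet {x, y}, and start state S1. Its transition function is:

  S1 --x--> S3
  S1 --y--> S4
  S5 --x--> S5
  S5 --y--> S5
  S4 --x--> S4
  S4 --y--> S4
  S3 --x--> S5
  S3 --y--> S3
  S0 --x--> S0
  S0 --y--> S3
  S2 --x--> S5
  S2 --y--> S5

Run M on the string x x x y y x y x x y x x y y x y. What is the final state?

start at S1
read 'x': S1 → S3
read 'x': S3 → S5
read 'x': S5 → S5
read 'y': S5 → S5
read 'y': S5 → S5
read 'x': S5 → S5
read 'y': S5 → S5
read 'x': S5 → S5
read 'x': S5 → S5
read 'y': S5 → S5
read 'x': S5 → S5
read 'x': S5 → S5
read 'y': S5 → S5
read 'y': S5 → S5
read 'x': S5 → S5
read 'y': S5 → S5

S5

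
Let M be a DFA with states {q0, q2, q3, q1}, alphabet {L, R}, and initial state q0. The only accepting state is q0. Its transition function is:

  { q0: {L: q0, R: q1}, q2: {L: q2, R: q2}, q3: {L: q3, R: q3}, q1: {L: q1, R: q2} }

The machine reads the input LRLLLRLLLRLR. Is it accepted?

Trace: q0 -L-> q0 -R-> q1 -L-> q1 -L-> q1 -L-> q1 -R-> q2 -L-> q2 -L-> q2 -L-> q2 -R-> q2 -L-> q2 -R-> q2
End state q2 is not accepting.

No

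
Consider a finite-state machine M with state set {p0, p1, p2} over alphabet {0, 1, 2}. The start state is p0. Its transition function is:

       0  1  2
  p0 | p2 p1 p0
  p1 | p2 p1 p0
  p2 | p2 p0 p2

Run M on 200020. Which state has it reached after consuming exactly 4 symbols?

p2

Trace: p0 -2-> p0 -0-> p2 -0-> p2 -0-> p2
After 4 symbols: p2.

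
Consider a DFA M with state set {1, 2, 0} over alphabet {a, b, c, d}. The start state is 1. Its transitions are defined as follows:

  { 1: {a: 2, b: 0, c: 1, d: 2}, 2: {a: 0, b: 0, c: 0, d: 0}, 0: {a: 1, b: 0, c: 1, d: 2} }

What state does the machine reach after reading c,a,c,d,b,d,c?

0

Trace: 1 -c-> 1 -a-> 2 -c-> 0 -d-> 2 -b-> 0 -d-> 2 -c-> 0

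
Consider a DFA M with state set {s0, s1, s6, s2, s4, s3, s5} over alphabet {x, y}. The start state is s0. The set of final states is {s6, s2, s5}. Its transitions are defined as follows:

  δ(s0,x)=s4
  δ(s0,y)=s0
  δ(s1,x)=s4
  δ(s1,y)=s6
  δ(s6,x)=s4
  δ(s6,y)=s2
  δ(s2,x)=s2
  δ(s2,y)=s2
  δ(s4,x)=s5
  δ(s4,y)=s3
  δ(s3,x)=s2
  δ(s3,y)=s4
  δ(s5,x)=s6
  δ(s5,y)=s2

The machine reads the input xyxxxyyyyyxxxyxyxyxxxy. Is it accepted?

Yes

Trace: s0 -x-> s4 -y-> s3 -x-> s2 -x-> s2 -x-> s2 -y-> s2 -y-> s2 -y-> s2 -y-> s2 -y-> s2 -x-> s2 -x-> s2 -x-> s2 -y-> s2 -x-> s2 -y-> s2 -x-> s2 -y-> s2 -x-> s2 -x-> s2 -x-> s2 -y-> s2
End state s2 is accepting.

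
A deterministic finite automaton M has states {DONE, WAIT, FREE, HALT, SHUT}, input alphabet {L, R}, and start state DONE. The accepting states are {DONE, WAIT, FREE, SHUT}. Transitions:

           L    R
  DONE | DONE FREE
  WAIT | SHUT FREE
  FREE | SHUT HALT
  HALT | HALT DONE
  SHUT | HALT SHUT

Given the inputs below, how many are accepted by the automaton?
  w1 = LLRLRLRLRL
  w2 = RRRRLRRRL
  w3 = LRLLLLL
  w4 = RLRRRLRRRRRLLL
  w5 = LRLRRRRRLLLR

w1: Trace: DONE -L-> DONE -L-> DONE -R-> FREE -L-> SHUT -R-> SHUT -L-> HALT -R-> DONE -L-> DONE -R-> FREE -L-> SHUT  → end SHUT, accepted
w2: Trace: DONE -R-> FREE -R-> HALT -R-> DONE -R-> FREE -L-> SHUT -R-> SHUT -R-> SHUT -R-> SHUT -L-> HALT  → end HALT, rejected
w3: Trace: DONE -L-> DONE -R-> FREE -L-> SHUT -L-> HALT -L-> HALT -L-> HALT -L-> HALT  → end HALT, rejected
w4: Trace: DONE -R-> FREE -L-> SHUT -R-> SHUT -R-> SHUT -R-> SHUT -L-> HALT -R-> DONE -R-> FREE -R-> HALT -R-> DONE -R-> FREE -L-> SHUT -L-> HALT -L-> HALT  → end HALT, rejected
w5: Trace: DONE -L-> DONE -R-> FREE -L-> SHUT -R-> SHUT -R-> SHUT -R-> SHUT -R-> SHUT -R-> SHUT -L-> HALT -L-> HALT -L-> HALT -R-> DONE  → end DONE, accepted

2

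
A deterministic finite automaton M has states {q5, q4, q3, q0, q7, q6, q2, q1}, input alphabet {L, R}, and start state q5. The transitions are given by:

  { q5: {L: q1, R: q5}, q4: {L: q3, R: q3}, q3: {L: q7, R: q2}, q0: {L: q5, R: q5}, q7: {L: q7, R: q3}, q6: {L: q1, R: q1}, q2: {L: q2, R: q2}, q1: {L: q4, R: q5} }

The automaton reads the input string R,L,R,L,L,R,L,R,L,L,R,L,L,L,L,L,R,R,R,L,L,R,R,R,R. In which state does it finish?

q5 → q5 → q1 → q5 → q1 → q4 → q3 → q7 → q3 → q7 → q7 → q3 → q7 → q7 → q7 → q7 → q7 → q3 → q2 → q2 → q2 → q2 → q2 → q2 → q2 → q2

q2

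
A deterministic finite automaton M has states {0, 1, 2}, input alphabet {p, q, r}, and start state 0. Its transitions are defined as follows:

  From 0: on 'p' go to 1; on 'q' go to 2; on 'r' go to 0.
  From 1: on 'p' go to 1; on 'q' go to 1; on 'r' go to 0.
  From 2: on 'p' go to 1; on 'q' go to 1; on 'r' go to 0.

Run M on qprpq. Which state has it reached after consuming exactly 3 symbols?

0

Trace: 0 -q-> 2 -p-> 1 -r-> 0
After 3 symbols: 0.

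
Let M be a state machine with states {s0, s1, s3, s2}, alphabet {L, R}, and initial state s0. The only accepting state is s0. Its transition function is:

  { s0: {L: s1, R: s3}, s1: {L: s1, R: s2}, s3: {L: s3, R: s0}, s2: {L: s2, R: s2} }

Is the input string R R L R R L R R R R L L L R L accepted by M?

Trace: s0 -R-> s3 -R-> s0 -L-> s1 -R-> s2 -R-> s2 -L-> s2 -R-> s2 -R-> s2 -R-> s2 -R-> s2 -L-> s2 -L-> s2 -L-> s2 -R-> s2 -L-> s2
End state s2 is not accepting.

No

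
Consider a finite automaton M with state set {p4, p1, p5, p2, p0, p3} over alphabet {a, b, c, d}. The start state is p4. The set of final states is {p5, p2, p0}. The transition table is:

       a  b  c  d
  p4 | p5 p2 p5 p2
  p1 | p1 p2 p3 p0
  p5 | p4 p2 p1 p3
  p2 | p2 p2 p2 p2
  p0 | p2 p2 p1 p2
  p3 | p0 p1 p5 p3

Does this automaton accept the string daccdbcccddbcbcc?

Yes

Trace: p4 -d-> p2 -a-> p2 -c-> p2 -c-> p2 -d-> p2 -b-> p2 -c-> p2 -c-> p2 -c-> p2 -d-> p2 -d-> p2 -b-> p2 -c-> p2 -b-> p2 -c-> p2 -c-> p2
End state p2 is accepting.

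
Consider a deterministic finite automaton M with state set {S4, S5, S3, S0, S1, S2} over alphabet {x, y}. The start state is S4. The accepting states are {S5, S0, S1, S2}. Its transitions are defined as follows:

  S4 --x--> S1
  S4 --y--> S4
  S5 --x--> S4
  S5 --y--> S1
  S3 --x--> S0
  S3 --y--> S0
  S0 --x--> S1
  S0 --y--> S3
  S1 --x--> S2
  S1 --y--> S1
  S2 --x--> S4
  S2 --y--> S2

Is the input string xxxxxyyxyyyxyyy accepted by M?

Trace: S4 -x-> S1 -x-> S2 -x-> S4 -x-> S1 -x-> S2 -y-> S2 -y-> S2 -x-> S4 -y-> S4 -y-> S4 -y-> S4 -x-> S1 -y-> S1 -y-> S1 -y-> S1
End state S1 is accepting.

Yes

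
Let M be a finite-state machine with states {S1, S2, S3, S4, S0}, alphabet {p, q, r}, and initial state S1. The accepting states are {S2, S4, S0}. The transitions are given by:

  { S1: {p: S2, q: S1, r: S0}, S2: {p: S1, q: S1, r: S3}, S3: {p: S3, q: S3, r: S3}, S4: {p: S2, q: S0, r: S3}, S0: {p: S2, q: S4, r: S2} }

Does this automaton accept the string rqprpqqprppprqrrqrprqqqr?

Trace: S1 -r-> S0 -q-> S4 -p-> S2 -r-> S3 -p-> S3 -q-> S3 -q-> S3 -p-> S3 -r-> S3 -p-> S3 -p-> S3 -p-> S3 -r-> S3 -q-> S3 -r-> S3 -r-> S3 -q-> S3 -r-> S3 -p-> S3 -r-> S3 -q-> S3 -q-> S3 -q-> S3 -r-> S3
End state S3 is not accepting.

No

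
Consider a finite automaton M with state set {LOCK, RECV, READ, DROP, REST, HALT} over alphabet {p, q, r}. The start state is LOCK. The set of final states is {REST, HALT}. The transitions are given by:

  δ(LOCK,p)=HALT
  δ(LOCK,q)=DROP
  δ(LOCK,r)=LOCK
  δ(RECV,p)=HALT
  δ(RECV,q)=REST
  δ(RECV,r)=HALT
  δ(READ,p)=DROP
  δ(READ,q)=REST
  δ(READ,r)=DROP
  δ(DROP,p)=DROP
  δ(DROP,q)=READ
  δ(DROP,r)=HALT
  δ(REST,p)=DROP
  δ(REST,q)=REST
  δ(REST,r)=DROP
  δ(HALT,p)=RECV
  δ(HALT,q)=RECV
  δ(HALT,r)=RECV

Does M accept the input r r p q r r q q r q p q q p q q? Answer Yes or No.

Yes

LOCK → LOCK → LOCK → HALT → RECV → HALT → RECV → REST → REST → DROP → READ → DROP → READ → REST → DROP → READ → REST
End state REST is accepting.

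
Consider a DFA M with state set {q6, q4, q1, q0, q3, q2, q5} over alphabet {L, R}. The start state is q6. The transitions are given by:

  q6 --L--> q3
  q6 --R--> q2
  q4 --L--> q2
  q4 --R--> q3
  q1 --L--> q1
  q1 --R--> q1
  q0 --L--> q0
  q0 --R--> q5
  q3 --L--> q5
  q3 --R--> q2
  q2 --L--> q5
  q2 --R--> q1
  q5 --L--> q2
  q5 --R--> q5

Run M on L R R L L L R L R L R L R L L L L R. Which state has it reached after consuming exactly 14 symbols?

q1

Trace: q6 -L-> q3 -R-> q2 -R-> q1 -L-> q1 -L-> q1 -L-> q1 -R-> q1 -L-> q1 -R-> q1 -L-> q1 -R-> q1 -L-> q1 -R-> q1 -L-> q1
After 14 symbols: q1.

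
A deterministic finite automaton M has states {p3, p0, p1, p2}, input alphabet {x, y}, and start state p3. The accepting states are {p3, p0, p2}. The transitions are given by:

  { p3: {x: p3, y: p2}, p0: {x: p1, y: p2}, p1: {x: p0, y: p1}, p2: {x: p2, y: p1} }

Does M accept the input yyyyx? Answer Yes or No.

Trace: p3 -y-> p2 -y-> p1 -y-> p1 -y-> p1 -x-> p0
End state p0 is accepting.

Yes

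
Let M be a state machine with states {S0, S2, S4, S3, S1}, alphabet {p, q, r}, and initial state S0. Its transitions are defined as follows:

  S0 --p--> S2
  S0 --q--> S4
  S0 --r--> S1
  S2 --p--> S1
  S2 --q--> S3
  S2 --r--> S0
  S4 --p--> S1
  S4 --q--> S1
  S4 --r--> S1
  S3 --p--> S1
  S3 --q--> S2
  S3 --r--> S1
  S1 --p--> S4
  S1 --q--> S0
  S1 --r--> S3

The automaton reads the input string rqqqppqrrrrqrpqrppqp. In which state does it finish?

S2

S0 → S1 → S0 → S4 → S1 → S4 → S1 → S0 → S1 → S3 → S1 → S3 → S2 → S0 → S2 → S3 → S1 → S4 → S1 → S0 → S2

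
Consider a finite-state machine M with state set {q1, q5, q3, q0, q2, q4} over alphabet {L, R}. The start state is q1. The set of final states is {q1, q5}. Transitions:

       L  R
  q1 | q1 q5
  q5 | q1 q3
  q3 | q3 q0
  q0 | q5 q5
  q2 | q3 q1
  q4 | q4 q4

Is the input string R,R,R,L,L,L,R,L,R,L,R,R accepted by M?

Trace: q1 -R-> q5 -R-> q3 -R-> q0 -L-> q5 -L-> q1 -L-> q1 -R-> q5 -L-> q1 -R-> q5 -L-> q1 -R-> q5 -R-> q3
End state q3 is not accepting.

No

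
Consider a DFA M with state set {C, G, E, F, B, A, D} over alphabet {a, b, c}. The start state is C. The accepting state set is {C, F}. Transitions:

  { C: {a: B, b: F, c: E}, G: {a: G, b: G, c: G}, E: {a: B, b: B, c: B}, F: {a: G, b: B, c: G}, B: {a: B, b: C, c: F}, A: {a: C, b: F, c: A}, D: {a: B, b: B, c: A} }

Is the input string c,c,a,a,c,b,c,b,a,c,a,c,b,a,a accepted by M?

No

Trace: C -c-> E -c-> B -a-> B -a-> B -c-> F -b-> B -c-> F -b-> B -a-> B -c-> F -a-> G -c-> G -b-> G -a-> G -a-> G
End state G is not accepting.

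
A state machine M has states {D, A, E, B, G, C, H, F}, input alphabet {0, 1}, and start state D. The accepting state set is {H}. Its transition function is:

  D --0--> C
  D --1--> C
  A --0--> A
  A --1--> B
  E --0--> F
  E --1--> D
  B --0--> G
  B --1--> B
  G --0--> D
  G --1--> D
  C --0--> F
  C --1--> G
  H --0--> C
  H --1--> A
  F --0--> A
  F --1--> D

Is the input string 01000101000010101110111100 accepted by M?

No

start at D
read '0': D → C
read '1': C → G
read '0': G → D
read '0': D → C
read '0': C → F
read '1': F → D
read '0': D → C
read '1': C → G
read '0': G → D
read '0': D → C
read '0': C → F
read '0': F → A
read '1': A → B
read '0': B → G
read '1': G → D
read '0': D → C
read '1': C → G
read '1': G → D
read '1': D → C
read '0': C → F
read '1': F → D
read '1': D → C
read '1': C → G
read '1': G → D
read '0': D → C
read '0': C → F
End state F is not accepting.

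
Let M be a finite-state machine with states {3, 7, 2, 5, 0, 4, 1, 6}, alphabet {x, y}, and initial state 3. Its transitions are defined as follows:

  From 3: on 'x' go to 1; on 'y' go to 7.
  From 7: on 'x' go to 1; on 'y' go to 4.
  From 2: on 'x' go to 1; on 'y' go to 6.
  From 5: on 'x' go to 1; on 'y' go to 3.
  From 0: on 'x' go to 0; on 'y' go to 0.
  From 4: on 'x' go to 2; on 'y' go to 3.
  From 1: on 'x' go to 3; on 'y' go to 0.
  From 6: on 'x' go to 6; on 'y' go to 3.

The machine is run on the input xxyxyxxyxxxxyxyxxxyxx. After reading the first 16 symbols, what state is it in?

0

start at 3
read 'x': 3 → 1
read 'x': 1 → 3
read 'y': 3 → 7
read 'x': 7 → 1
read 'y': 1 → 0
read 'x': 0 → 0
read 'x': 0 → 0
read 'y': 0 → 0
read 'x': 0 → 0
read 'x': 0 → 0
read 'x': 0 → 0
read 'x': 0 → 0
read 'y': 0 → 0
read 'x': 0 → 0
read 'y': 0 → 0
read 'x': 0 → 0
After 16 symbols: 0.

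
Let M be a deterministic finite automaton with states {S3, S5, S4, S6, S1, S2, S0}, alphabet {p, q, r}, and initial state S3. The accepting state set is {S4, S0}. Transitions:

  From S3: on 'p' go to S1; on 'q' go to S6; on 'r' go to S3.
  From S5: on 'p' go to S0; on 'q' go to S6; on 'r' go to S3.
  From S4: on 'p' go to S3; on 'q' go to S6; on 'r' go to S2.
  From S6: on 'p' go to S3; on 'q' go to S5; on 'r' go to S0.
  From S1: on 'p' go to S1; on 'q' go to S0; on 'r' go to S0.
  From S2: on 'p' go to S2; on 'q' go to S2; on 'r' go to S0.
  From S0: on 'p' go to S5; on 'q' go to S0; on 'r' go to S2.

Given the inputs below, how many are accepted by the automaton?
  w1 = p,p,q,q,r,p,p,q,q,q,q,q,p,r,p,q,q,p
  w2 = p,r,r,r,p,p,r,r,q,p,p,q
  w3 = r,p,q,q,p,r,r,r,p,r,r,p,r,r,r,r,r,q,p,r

w1: Trace: S3 -p-> S1 -p-> S1 -q-> S0 -q-> S0 -r-> S2 -p-> S2 -p-> S2 -q-> S2 -q-> S2 -q-> S2 -q-> S2 -q-> S2 -p-> S2 -r-> S0 -p-> S5 -q-> S6 -q-> S5 -p-> S0  → end S0, accepted
w2: Trace: S3 -p-> S1 -r-> S0 -r-> S2 -r-> S0 -p-> S5 -p-> S0 -r-> S2 -r-> S0 -q-> S0 -p-> S5 -p-> S0 -q-> S0  → end S0, accepted
w3: Trace: S3 -r-> S3 -p-> S1 -q-> S0 -q-> S0 -p-> S5 -r-> S3 -r-> S3 -r-> S3 -p-> S1 -r-> S0 -r-> S2 -p-> S2 -r-> S0 -r-> S2 -r-> S0 -r-> S2 -r-> S0 -q-> S0 -p-> S5 -r-> S3  → end S3, rejected

2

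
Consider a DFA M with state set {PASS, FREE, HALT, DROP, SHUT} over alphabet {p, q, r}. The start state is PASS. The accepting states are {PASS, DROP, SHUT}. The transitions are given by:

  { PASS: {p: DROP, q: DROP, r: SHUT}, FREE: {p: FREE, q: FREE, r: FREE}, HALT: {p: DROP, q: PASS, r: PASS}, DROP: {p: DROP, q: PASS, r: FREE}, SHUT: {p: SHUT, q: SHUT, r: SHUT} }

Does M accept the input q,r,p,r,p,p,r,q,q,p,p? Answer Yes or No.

start at PASS
read 'q': PASS → DROP
read 'r': DROP → FREE
read 'p': FREE → FREE
read 'r': FREE → FREE
read 'p': FREE → FREE
read 'p': FREE → FREE
read 'r': FREE → FREE
read 'q': FREE → FREE
read 'q': FREE → FREE
read 'p': FREE → FREE
read 'p': FREE → FREE
End state FREE is not accepting.

No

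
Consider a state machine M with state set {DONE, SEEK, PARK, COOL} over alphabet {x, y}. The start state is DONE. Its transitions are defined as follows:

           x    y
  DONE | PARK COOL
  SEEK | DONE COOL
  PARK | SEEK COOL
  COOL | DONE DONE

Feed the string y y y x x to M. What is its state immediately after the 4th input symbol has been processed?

Trace: DONE -y-> COOL -y-> DONE -y-> COOL -x-> DONE
After 4 symbols: DONE.

DONE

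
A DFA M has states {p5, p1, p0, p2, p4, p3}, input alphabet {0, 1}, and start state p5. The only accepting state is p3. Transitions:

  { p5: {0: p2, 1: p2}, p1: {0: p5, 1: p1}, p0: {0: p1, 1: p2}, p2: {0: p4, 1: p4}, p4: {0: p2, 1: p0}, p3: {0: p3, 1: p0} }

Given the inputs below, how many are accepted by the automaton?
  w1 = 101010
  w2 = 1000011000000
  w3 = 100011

w1:
  start at p5
  read '1': p5 → p2
  read '0': p2 → p4
  read '1': p4 → p0
  read '0': p0 → p1
  read '1': p1 → p1
  read '0': p1 → p5
  end p5, rejected
w2:
  start at p5
  read '1': p5 → p2
  read '0': p2 → p4
  read '0': p4 → p2
  read '0': p2 → p4
  read '0': p4 → p2
  read '1': p2 → p4
  read '1': p4 → p0
  read '0': p0 → p1
  read '0': p1 → p5
  read '0': p5 → p2
  read '0': p2 → p4
  read '0': p4 → p2
  read '0': p2 → p4
  end p4, rejected
w3:
  start at p5
  read '1': p5 → p2
  read '0': p2 → p4
  read '0': p4 → p2
  read '0': p2 → p4
  read '1': p4 → p0
  read '1': p0 → p2
  end p2, rejected

0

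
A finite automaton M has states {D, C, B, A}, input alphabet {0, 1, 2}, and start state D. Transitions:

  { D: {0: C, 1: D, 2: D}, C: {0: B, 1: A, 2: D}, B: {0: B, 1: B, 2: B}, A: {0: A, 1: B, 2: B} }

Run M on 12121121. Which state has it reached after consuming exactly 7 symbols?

D → D → D → D → D → D → D → D
After 7 symbols: D.

D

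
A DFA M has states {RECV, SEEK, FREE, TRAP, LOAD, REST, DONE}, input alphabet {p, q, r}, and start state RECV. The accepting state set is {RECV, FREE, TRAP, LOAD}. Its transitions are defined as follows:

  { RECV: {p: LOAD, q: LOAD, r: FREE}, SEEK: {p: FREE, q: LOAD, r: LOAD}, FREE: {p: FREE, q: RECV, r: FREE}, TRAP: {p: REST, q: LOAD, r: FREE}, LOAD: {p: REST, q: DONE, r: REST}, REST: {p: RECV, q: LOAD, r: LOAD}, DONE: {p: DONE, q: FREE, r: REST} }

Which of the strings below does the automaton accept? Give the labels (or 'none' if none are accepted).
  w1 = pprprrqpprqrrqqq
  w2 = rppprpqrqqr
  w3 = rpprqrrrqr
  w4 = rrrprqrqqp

w3

w1: RECV → LOAD → REST → LOAD → REST → LOAD → REST → LOAD → REST → RECV → FREE → RECV → FREE → FREE → RECV → LOAD → DONE  → end DONE, rejected
w2: RECV → FREE → FREE → FREE → FREE → FREE → FREE → RECV → FREE → RECV → LOAD → REST  → end REST, rejected
w3: RECV → FREE → FREE → FREE → FREE → RECV → FREE → FREE → FREE → RECV → FREE  → end FREE, accepted
w4: RECV → FREE → FREE → FREE → FREE → FREE → RECV → FREE → RECV → LOAD → REST  → end REST, rejected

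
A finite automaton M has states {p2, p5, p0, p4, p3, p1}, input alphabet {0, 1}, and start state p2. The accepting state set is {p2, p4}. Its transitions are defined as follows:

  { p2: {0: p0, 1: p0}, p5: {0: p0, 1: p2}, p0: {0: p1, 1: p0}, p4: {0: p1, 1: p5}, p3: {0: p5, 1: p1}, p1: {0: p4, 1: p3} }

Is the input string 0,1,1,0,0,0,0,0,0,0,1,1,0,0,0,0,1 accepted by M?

Trace: p2 -0-> p0 -1-> p0 -1-> p0 -0-> p1 -0-> p4 -0-> p1 -0-> p4 -0-> p1 -0-> p4 -0-> p1 -1-> p3 -1-> p1 -0-> p4 -0-> p1 -0-> p4 -0-> p1 -1-> p3
End state p3 is not accepting.

No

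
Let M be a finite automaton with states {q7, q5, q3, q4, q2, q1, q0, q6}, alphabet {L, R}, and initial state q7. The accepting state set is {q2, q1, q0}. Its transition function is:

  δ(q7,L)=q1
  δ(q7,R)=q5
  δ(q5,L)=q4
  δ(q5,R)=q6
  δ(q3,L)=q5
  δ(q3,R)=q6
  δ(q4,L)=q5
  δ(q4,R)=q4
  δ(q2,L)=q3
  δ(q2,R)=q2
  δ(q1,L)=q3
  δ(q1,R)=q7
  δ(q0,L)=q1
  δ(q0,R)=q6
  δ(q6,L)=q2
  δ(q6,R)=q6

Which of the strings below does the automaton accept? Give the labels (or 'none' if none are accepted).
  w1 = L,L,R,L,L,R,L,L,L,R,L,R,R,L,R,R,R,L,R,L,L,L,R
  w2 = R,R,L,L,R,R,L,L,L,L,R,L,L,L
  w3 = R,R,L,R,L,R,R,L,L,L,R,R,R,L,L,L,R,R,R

none

w1:
  start at q7
  read 'L': q7 → q1
  read 'L': q1 → q3
  read 'R': q3 → q6
  read 'L': q6 → q2
  read 'L': q2 → q3
  read 'R': q3 → q6
  read 'L': q6 → q2
  read 'L': q2 → q3
  read 'L': q3 → q5
  read 'R': q5 → q6
  read 'L': q6 → q2
  read 'R': q2 → q2
  read 'R': q2 → q2
  read 'L': q2 → q3
  read 'R': q3 → q6
  read 'R': q6 → q6
  read 'R': q6 → q6
  read 'L': q6 → q2
  read 'R': q2 → q2
  read 'L': q2 → q3
  read 'L': q3 → q5
  read 'L': q5 → q4
  read 'R': q4 → q4
  end q4, rejected
w2:
  start at q7
  read 'R': q7 → q5
  read 'R': q5 → q6
  read 'L': q6 → q2
  read 'L': q2 → q3
  read 'R': q3 → q6
  read 'R': q6 → q6
  read 'L': q6 → q2
  read 'L': q2 → q3
  read 'L': q3 → q5
  read 'L': q5 → q4
  read 'R': q4 → q4
  read 'L': q4 → q5
  read 'L': q5 → q4
  read 'L': q4 → q5
  end q5, rejected
w3:
  start at q7
  read 'R': q7 → q5
  read 'R': q5 → q6
  read 'L': q6 → q2
  read 'R': q2 → q2
  read 'L': q2 → q3
  read 'R': q3 → q6
  read 'R': q6 → q6
  read 'L': q6 → q2
  read 'L': q2 → q3
  read 'L': q3 → q5
  read 'R': q5 → q6
  read 'R': q6 → q6
  read 'R': q6 → q6
  read 'L': q6 → q2
  read 'L': q2 → q3
  read 'L': q3 → q5
  read 'R': q5 → q6
  read 'R': q6 → q6
  read 'R': q6 → q6
  end q6, rejected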